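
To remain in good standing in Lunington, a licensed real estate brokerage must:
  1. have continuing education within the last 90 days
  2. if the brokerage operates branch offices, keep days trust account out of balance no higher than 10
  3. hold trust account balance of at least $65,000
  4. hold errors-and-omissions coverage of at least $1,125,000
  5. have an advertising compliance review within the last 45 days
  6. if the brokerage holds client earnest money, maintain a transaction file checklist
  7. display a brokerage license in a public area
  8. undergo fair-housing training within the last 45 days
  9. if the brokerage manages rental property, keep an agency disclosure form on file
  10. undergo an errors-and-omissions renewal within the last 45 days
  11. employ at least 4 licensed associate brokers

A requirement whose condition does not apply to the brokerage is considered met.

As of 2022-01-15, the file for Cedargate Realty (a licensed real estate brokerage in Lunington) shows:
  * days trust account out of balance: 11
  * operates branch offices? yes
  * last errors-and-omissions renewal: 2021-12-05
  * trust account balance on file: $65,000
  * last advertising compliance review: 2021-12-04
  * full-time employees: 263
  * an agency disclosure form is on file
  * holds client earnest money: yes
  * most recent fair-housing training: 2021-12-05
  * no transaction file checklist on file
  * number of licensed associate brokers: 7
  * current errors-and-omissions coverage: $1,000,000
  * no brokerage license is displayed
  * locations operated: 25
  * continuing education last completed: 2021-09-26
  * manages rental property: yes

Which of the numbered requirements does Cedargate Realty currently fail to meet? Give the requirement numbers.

1. continuing education 111 days ago vs limit 90 → not met
2. condition 'operates branch offices' holds; days trust account out of balance 11 > 10 → not met
3. trust account balance $65,000 ≥ $65,000 → met
4. errors-and-omissions coverage $1,000,000 < $1,125,000 → not met
5. advertising compliance review 42 days ago vs limit 45 → met
6. condition 'holds client earnest money' holds; transaction file checklist absent → not met
7. brokerage license absent → not met
8. fair-housing training 41 days ago vs limit 45 → met
9. condition 'manages rental property' holds; agency disclosure form present → met
10. errors-and-omissions renewal 41 days ago vs limit 45 → met
11. licensed associate brokers 7 ≥ 4 → met
Not met: 1, 2, 4, 6, 7

1, 2, 4, 6, 7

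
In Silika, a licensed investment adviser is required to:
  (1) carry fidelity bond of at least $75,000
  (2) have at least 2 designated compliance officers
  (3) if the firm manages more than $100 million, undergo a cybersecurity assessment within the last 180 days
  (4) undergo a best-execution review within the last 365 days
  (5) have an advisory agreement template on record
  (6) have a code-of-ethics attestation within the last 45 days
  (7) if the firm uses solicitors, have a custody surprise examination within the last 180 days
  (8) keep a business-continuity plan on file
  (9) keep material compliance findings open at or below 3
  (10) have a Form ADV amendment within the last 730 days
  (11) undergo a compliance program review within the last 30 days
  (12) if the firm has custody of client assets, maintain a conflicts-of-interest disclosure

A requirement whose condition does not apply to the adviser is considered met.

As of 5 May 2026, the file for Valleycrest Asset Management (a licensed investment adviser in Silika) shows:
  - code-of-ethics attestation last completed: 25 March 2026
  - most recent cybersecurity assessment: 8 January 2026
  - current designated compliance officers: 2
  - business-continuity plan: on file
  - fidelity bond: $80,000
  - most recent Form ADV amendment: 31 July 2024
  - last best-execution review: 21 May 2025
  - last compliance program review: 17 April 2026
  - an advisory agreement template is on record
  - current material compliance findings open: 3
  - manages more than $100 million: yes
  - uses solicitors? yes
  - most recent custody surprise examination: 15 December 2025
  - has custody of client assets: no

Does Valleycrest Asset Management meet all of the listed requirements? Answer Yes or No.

1. fidelity bond $80,000 ≥ $75,000 → met
2. designated compliance officers 2 ≥ 2 → met
3. condition 'manages more than $100 million' holds; cybersecurity assessment 117 days ago vs limit 180 → met
4. best-execution review 349 days ago vs limit 365 → met
5. advisory agreement template present → met
6. code-of-ethics attestation 41 days ago vs limit 45 → met
7. condition 'uses solicitors' holds; custody surprise examination 141 days ago vs limit 180 → met
8. business-continuity plan present → met
9. material compliance findings open 3 ≤ 3 → met
10. Form ADV amendment 643 days ago vs limit 730 → met
11. compliance program review 18 days ago vs limit 30 → met
12. condition 'has custody of client assets' does not hold → requirement n/a → met
All met.

Yes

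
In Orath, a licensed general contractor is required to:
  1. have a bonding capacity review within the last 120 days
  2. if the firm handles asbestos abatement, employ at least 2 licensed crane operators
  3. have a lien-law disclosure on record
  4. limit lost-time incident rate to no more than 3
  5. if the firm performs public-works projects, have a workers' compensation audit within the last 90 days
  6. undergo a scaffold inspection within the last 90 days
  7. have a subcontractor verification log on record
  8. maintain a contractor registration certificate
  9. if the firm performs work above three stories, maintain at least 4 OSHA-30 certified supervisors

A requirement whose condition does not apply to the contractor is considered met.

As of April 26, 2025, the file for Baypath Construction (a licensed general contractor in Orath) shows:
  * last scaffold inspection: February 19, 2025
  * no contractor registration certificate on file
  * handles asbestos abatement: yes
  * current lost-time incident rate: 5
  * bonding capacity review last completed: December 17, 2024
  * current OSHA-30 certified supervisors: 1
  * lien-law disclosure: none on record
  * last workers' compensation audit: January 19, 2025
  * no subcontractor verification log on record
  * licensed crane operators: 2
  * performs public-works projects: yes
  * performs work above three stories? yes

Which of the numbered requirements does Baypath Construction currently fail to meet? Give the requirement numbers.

1. bonding capacity review 130 days ago vs limit 120 → not met
2. condition 'handles asbestos abatement' holds; licensed crane operators 2 ≥ 2 → met
3. lien-law disclosure absent → not met
4. lost-time incident rate 5 > 3 → not met
5. condition 'performs public-works projects' holds; workers' compensation audit 97 days ago vs limit 90 → not met
6. scaffold inspection 66 days ago vs limit 90 → met
7. subcontractor verification log absent → not met
8. contractor registration certificate absent → not met
9. condition 'performs work above three stories' holds; OSHA-30 certified supervisors 1 < 4 → not met
Not met: 1, 3, 4, 5, 7, 8, 9

1, 3, 4, 5, 7, 8, 9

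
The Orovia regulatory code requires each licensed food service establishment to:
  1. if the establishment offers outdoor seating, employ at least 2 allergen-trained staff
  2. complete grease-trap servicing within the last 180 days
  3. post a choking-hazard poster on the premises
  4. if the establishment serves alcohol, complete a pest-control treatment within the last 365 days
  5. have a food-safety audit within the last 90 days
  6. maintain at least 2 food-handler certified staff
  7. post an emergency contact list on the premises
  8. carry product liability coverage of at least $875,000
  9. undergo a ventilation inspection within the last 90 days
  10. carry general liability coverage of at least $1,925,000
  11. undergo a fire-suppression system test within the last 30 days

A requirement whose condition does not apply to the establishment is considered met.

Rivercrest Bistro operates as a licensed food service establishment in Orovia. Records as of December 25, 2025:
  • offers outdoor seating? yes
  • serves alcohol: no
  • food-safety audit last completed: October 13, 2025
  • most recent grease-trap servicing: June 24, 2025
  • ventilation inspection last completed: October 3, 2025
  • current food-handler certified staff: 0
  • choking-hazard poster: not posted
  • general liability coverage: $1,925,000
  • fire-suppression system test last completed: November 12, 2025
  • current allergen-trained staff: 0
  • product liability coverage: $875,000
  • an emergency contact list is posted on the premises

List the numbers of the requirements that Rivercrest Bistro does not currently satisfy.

1, 2, 3, 6, 11

1. condition 'offers outdoor seating' holds; allergen-trained staff 0 < 2 → not met
2. grease-trap servicing 184 days ago vs limit 180 → not met
3. choking-hazard poster absent → not met
4. condition 'serves alcohol' does not hold → requirement n/a → met
5. food-safety audit 73 days ago vs limit 90 → met
6. food-handler certified staff 0 < 2 → not met
7. emergency contact list present → met
8. product liability coverage $875,000 ≥ $875,000 → met
9. ventilation inspection 83 days ago vs limit 90 → met
10. general liability coverage $1,925,000 ≥ $1,925,000 → met
11. fire-suppression system test 43 days ago vs limit 30 → not met
Not met: 1, 2, 3, 6, 11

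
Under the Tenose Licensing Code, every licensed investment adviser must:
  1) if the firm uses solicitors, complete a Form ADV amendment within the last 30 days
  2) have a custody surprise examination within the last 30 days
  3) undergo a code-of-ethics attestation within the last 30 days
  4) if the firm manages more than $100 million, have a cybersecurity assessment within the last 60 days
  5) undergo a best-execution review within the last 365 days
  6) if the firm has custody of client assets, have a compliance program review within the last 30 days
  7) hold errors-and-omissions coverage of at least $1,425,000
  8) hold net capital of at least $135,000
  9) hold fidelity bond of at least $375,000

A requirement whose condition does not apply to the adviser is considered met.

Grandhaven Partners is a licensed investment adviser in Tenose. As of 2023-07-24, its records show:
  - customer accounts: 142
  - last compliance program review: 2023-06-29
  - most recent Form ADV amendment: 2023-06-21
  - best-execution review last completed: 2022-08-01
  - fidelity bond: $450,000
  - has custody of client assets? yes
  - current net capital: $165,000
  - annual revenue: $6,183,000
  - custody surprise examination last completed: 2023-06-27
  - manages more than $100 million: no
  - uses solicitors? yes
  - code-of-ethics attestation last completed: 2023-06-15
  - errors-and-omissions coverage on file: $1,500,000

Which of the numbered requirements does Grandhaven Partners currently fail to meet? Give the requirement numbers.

1, 3

1. condition 'uses solicitors' holds; Form ADV amendment 33 days ago vs limit 30 → not met
2. custody surprise examination 27 days ago vs limit 30 → met
3. code-of-ethics attestation 39 days ago vs limit 30 → not met
4. condition 'manages more than $100 million' does not hold → requirement n/a → met
5. best-execution review 357 days ago vs limit 365 → met
6. condition 'has custody of client assets' holds; compliance program review 25 days ago vs limit 30 → met
7. errors-and-omissions coverage $1,500,000 ≥ $1,425,000 → met
8. net capital $165,000 ≥ $135,000 → met
9. fidelity bond $450,000 ≥ $375,000 → met
Not met: 1, 3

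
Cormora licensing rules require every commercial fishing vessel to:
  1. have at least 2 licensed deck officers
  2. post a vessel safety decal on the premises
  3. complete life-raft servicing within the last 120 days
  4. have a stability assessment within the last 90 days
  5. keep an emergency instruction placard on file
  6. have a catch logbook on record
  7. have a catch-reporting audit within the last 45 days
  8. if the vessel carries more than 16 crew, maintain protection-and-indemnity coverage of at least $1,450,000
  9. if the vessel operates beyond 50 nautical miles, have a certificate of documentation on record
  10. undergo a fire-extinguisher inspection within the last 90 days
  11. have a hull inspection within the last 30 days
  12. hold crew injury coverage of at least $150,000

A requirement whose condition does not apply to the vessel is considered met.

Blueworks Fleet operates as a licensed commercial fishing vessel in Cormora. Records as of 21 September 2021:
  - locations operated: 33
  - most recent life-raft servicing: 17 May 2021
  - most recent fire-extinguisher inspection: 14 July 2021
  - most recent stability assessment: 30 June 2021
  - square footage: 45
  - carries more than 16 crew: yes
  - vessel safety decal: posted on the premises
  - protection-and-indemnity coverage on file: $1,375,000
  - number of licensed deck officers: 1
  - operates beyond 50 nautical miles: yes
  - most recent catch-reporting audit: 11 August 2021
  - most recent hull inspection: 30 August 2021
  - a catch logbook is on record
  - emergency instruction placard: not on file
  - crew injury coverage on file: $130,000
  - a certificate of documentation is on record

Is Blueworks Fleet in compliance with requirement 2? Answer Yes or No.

Yes

2. vessel safety decal present → met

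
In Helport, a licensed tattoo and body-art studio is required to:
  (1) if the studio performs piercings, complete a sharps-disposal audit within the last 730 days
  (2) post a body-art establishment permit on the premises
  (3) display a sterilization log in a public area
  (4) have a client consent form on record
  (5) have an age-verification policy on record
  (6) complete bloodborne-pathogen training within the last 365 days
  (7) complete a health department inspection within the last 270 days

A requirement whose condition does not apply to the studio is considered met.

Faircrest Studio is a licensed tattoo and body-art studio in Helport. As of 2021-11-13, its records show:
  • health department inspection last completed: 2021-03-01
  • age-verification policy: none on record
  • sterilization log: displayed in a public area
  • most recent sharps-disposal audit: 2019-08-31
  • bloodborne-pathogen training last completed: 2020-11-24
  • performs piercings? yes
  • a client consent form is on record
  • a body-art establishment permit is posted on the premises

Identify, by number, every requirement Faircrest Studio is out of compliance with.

1, 5

1. condition 'performs piercings' holds; sharps-disposal audit 805 days ago vs limit 730 → not met
2. body-art establishment permit present → met
3. sterilization log present → met
4. client consent form present → met
5. age-verification policy absent → not met
6. bloodborne-pathogen training 354 days ago vs limit 365 → met
7. health department inspection 257 days ago vs limit 270 → met
Not met: 1, 5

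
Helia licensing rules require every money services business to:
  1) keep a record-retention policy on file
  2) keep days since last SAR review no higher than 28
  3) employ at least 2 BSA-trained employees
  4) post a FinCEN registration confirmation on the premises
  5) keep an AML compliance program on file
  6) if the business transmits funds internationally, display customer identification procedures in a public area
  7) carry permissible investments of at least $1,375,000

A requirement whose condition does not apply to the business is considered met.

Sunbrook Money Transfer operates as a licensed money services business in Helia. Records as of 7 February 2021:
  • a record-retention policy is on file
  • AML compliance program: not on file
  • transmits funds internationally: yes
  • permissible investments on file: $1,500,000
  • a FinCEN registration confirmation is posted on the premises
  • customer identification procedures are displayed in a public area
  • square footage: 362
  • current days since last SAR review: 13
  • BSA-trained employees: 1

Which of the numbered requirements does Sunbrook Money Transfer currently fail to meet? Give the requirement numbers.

3, 5

1. record-retention policy present → met
2. days since last SAR review 13 ≤ 28 → met
3. BSA-trained employees 1 < 2 → not met
4. FinCEN registration confirmation present → met
5. AML compliance program absent → not met
6. condition 'transmits funds internationally' holds; customer identification procedures present → met
7. permissible investments $1,500,000 ≥ $1,375,000 → met
Not met: 3, 5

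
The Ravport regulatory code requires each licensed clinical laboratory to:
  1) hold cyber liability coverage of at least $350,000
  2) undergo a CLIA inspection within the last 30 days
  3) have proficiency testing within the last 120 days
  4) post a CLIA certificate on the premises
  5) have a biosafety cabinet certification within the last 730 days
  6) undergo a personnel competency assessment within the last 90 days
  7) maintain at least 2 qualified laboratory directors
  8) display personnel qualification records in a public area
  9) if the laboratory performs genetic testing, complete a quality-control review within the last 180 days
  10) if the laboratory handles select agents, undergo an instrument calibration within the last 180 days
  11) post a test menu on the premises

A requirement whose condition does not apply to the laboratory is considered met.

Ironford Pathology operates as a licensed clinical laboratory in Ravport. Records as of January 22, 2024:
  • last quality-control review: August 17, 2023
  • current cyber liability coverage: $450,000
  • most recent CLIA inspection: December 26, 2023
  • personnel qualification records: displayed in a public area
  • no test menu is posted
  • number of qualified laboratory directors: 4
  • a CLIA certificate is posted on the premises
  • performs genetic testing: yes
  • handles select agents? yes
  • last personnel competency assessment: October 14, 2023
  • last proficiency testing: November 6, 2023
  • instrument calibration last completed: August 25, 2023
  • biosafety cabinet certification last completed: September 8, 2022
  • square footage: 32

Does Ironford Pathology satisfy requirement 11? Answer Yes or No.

11. test menu absent → not met

No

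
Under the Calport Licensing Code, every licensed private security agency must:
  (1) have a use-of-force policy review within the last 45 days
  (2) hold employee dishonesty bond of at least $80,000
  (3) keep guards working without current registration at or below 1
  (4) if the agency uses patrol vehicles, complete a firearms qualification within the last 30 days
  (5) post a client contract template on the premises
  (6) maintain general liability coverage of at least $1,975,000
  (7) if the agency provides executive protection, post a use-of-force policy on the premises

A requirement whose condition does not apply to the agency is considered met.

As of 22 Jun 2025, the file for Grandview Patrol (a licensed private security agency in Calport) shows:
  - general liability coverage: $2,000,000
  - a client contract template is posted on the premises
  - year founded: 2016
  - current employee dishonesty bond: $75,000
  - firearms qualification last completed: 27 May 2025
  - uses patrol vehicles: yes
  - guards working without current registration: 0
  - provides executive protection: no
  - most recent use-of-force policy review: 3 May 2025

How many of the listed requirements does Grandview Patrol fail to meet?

2

1. use-of-force policy review 50 days ago vs limit 45 → not met
2. employee dishonesty bond $75,000 < $80,000 → not met
3. guards working without current registration 0 ≤ 1 → met
4. condition 'uses patrol vehicles' holds; firearms qualification 26 days ago vs limit 30 → met
5. client contract template present → met
6. general liability coverage $2,000,000 ≥ $1,975,000 → met
7. condition 'provides executive protection' does not hold → requirement n/a → met
Not met: 2 of 7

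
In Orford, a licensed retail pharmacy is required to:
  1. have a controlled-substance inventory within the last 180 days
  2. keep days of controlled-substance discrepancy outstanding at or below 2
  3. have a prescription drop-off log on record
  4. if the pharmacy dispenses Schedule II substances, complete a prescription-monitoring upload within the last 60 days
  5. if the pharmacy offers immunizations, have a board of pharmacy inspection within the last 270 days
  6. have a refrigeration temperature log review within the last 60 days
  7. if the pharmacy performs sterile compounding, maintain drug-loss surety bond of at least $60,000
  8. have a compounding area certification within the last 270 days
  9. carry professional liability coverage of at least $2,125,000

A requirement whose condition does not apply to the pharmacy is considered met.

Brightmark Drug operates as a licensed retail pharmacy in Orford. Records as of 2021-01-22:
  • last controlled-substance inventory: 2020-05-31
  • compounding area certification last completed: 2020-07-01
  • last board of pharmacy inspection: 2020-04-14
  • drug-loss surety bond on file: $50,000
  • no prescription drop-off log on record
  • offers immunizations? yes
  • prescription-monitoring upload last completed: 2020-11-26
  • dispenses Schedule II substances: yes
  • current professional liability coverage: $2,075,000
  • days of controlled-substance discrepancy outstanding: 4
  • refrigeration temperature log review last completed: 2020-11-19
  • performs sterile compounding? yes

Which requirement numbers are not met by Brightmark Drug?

1, 2, 3, 5, 6, 7, 9

1. controlled-substance inventory 236 days ago vs limit 180 → not met
2. days of controlled-substance discrepancy outstanding 4 > 2 → not met
3. prescription drop-off log absent → not met
4. condition 'dispenses Schedule II substances' holds; prescription-monitoring upload 57 days ago vs limit 60 → met
5. condition 'offers immunizations' holds; board of pharmacy inspection 283 days ago vs limit 270 → not met
6. refrigeration temperature log review 64 days ago vs limit 60 → not met
7. condition 'performs sterile compounding' holds; drug-loss surety bond $50,000 < $60,000 → not met
8. compounding area certification 205 days ago vs limit 270 → met
9. professional liability coverage $2,075,000 < $2,125,000 → not met
Not met: 1, 2, 3, 5, 6, 7, 9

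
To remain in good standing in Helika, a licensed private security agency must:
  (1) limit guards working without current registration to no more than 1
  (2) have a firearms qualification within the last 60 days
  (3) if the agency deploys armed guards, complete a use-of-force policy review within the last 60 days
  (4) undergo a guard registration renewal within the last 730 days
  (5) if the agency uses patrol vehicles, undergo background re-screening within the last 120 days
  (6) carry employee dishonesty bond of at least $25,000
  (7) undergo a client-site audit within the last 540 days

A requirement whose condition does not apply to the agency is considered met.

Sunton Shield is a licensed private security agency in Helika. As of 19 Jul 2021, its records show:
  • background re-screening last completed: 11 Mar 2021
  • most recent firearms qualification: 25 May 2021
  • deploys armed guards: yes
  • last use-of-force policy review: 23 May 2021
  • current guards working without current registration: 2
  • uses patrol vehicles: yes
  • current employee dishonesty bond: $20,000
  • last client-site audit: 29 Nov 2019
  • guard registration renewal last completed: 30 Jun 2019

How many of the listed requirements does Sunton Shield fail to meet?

1. guards working without current registration 2 > 1 → not met
2. firearms qualification 55 days ago vs limit 60 → met
3. condition 'deploys armed guards' holds; use-of-force policy review 57 days ago vs limit 60 → met
4. guard registration renewal 750 days ago vs limit 730 → not met
5. condition 'uses patrol vehicles' holds; background re-screening 130 days ago vs limit 120 → not met
6. employee dishonesty bond $20,000 < $25,000 → not met
7. client-site audit 598 days ago vs limit 540 → not met
Not met: 5 of 7

5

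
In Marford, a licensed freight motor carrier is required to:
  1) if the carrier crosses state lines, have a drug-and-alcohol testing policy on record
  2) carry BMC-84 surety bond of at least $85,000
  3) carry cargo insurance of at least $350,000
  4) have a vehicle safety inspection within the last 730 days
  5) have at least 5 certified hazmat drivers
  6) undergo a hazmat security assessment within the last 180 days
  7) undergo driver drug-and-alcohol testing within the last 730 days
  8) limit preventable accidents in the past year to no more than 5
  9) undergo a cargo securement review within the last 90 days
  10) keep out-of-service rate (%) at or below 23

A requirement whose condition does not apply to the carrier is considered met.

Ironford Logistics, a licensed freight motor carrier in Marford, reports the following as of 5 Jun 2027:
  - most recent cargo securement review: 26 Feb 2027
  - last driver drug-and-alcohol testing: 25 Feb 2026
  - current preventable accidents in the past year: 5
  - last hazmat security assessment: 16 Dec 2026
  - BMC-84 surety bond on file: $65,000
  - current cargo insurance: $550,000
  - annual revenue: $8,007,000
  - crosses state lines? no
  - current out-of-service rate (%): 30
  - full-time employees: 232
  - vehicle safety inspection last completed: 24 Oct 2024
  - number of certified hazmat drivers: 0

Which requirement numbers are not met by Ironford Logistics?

2, 4, 5, 9, 10

1. condition 'crosses state lines' does not hold → requirement n/a → met
2. BMC-84 surety bond $65,000 < $85,000 → not met
3. cargo insurance $550,000 ≥ $350,000 → met
4. vehicle safety inspection 954 days ago vs limit 730 → not met
5. certified hazmat drivers 0 < 5 → not met
6. hazmat security assessment 171 days ago vs limit 180 → met
7. driver drug-and-alcohol testing 465 days ago vs limit 730 → met
8. preventable accidents in the past year 5 ≤ 5 → met
9. cargo securement review 99 days ago vs limit 90 → not met
10. out-of-service rate (%) 30 > 23 → not met
Not met: 2, 4, 5, 9, 10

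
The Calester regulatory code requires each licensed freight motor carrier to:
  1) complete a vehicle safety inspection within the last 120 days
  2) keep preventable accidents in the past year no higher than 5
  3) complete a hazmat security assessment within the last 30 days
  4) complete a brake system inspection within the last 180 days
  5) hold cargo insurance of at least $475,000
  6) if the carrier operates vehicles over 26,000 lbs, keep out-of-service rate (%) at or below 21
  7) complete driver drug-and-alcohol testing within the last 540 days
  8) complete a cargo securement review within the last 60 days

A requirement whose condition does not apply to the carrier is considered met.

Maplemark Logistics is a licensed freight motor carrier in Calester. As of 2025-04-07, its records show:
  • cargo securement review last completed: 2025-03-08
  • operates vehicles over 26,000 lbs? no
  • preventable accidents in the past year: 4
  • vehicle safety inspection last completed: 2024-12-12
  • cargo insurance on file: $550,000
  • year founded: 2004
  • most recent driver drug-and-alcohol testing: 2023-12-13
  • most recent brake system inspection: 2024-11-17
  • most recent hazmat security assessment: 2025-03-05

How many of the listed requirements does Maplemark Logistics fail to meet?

1

1. vehicle safety inspection 116 days ago vs limit 120 → met
2. preventable accidents in the past year 4 ≤ 5 → met
3. hazmat security assessment 33 days ago vs limit 30 → not met
4. brake system inspection 141 days ago vs limit 180 → met
5. cargo insurance $550,000 ≥ $475,000 → met
6. condition 'operates vehicles over 26,000 lbs' does not hold → requirement n/a → met
7. driver drug-and-alcohol testing 481 days ago vs limit 540 → met
8. cargo securement review 30 days ago vs limit 60 → met
Not met: 1 of 8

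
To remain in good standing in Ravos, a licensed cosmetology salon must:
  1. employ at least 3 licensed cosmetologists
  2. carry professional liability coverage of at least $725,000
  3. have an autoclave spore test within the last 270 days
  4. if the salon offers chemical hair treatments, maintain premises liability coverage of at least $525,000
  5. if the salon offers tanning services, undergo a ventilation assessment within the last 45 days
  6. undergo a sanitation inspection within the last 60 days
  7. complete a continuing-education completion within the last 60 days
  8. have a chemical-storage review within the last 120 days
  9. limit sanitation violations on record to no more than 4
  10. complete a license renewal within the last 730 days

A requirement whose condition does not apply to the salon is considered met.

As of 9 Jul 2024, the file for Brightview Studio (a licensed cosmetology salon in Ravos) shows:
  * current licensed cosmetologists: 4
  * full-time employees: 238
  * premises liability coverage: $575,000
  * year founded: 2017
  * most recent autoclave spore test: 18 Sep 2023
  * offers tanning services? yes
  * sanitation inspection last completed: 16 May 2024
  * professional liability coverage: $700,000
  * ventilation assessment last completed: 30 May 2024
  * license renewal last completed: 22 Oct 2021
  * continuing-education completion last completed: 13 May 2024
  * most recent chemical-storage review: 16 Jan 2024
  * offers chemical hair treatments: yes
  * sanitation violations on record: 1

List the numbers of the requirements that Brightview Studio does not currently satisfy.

2, 3, 8, 10

1. licensed cosmetologists 4 ≥ 3 → met
2. professional liability coverage $700,000 < $725,000 → not met
3. autoclave spore test 295 days ago vs limit 270 → not met
4. condition 'offers chemical hair treatments' holds; premises liability coverage $575,000 ≥ $525,000 → met
5. condition 'offers tanning services' holds; ventilation assessment 40 days ago vs limit 45 → met
6. sanitation inspection 54 days ago vs limit 60 → met
7. continuing-education completion 57 days ago vs limit 60 → met
8. chemical-storage review 175 days ago vs limit 120 → not met
9. sanitation violations on record 1 ≤ 4 → met
10. license renewal 991 days ago vs limit 730 → not met
Not met: 2, 3, 8, 10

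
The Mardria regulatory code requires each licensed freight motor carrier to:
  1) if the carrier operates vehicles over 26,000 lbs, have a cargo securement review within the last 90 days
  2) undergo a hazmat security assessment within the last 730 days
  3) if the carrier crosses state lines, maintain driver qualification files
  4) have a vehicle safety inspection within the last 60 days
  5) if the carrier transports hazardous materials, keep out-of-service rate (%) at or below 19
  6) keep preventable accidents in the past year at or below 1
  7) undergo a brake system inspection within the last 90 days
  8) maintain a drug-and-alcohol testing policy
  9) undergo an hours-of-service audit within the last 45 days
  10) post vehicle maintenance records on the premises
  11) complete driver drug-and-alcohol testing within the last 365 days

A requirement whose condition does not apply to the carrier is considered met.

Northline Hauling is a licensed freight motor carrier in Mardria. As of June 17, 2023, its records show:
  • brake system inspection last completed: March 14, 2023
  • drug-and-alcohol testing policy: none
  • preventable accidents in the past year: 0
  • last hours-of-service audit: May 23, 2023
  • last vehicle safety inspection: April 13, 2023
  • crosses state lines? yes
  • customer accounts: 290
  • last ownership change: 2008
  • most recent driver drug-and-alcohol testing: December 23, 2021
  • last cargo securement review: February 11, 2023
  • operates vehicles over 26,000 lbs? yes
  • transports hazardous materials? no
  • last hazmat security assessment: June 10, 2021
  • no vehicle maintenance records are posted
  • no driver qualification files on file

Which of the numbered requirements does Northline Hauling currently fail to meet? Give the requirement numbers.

1, 2, 3, 4, 7, 8, 10, 11

1. condition 'operates vehicles over 26,000 lbs' holds; cargo securement review 126 days ago vs limit 90 → not met
2. hazmat security assessment 737 days ago vs limit 730 → not met
3. condition 'crosses state lines' holds; driver qualification files absent → not met
4. vehicle safety inspection 65 days ago vs limit 60 → not met
5. condition 'transports hazardous materials' does not hold → requirement n/a → met
6. preventable accidents in the past year 0 ≤ 1 → met
7. brake system inspection 95 days ago vs limit 90 → not met
8. drug-and-alcohol testing policy absent → not met
9. hours-of-service audit 25 days ago vs limit 45 → met
10. vehicle maintenance records absent → not met
11. driver drug-and-alcohol testing 541 days ago vs limit 365 → not met
Not met: 1, 2, 3, 4, 7, 8, 10, 11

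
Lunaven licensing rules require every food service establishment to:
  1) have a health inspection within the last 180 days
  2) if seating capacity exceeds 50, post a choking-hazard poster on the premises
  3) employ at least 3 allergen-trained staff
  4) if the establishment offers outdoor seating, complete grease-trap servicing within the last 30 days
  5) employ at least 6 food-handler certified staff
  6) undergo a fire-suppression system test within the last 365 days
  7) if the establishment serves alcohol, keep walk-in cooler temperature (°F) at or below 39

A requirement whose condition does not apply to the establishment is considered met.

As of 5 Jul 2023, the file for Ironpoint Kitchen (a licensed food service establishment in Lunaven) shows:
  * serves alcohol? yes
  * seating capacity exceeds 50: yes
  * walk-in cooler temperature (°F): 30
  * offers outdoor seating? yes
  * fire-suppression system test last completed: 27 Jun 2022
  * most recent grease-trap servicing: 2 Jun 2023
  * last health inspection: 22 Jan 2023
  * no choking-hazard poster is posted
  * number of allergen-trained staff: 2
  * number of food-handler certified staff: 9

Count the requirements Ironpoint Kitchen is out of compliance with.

4

1. health inspection 164 days ago vs limit 180 → met
2. condition 'seating capacity exceeds 50' holds; choking-hazard poster absent → not met
3. allergen-trained staff 2 < 3 → not met
4. condition 'offers outdoor seating' holds; grease-trap servicing 33 days ago vs limit 30 → not met
5. food-handler certified staff 9 ≥ 6 → met
6. fire-suppression system test 373 days ago vs limit 365 → not met
7. condition 'serves alcohol' holds; walk-in cooler temperature (°F) 30 ≤ 39 → met
Not met: 4 of 7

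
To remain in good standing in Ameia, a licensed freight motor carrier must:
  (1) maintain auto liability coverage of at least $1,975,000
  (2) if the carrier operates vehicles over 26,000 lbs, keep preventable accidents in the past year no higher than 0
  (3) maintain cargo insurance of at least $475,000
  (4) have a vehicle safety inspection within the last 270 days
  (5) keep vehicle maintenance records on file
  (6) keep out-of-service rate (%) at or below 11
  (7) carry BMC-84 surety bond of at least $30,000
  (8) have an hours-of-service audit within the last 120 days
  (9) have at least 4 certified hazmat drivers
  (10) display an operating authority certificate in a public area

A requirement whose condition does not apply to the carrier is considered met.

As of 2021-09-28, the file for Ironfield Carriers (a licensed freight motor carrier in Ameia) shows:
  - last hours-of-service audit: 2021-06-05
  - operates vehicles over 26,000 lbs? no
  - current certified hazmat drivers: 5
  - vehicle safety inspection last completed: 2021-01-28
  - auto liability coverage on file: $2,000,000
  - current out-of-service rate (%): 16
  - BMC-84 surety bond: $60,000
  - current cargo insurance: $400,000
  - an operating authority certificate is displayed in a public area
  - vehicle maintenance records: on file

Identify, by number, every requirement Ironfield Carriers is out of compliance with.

1. auto liability coverage $2,000,000 ≥ $1,975,000 → met
2. condition 'operates vehicles over 26,000 lbs' does not hold → requirement n/a → met
3. cargo insurance $400,000 < $475,000 → not met
4. vehicle safety inspection 243 days ago vs limit 270 → met
5. vehicle maintenance records present → met
6. out-of-service rate (%) 16 > 11 → not met
7. BMC-84 surety bond $60,000 ≥ $30,000 → met
8. hours-of-service audit 115 days ago vs limit 120 → met
9. certified hazmat drivers 5 ≥ 4 → met
10. operating authority certificate present → met
Not met: 3, 6

3, 6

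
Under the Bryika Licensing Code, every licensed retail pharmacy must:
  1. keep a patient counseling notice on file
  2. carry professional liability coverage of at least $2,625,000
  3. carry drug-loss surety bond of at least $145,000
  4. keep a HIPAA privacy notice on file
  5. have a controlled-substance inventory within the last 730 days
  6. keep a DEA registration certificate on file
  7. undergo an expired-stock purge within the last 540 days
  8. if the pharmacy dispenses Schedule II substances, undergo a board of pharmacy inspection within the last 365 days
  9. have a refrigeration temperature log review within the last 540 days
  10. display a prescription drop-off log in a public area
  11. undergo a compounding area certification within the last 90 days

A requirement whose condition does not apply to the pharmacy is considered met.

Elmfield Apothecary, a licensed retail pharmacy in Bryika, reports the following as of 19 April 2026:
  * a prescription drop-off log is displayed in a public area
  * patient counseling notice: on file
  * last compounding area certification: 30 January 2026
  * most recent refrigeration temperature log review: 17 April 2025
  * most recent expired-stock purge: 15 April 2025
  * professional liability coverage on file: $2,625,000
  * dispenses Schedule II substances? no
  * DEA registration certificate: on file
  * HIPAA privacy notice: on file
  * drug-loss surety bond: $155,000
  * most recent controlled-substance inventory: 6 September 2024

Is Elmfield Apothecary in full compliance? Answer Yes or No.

Yes

1. patient counseling notice present → met
2. professional liability coverage $2,625,000 ≥ $2,625,000 → met
3. drug-loss surety bond $155,000 ≥ $145,000 → met
4. HIPAA privacy notice present → met
5. controlled-substance inventory 590 days ago vs limit 730 → met
6. DEA registration certificate present → met
7. expired-stock purge 369 days ago vs limit 540 → met
8. condition 'dispenses Schedule II substances' does not hold → requirement n/a → met
9. refrigeration temperature log review 367 days ago vs limit 540 → met
10. prescription drop-off log present → met
11. compounding area certification 79 days ago vs limit 90 → met
All met.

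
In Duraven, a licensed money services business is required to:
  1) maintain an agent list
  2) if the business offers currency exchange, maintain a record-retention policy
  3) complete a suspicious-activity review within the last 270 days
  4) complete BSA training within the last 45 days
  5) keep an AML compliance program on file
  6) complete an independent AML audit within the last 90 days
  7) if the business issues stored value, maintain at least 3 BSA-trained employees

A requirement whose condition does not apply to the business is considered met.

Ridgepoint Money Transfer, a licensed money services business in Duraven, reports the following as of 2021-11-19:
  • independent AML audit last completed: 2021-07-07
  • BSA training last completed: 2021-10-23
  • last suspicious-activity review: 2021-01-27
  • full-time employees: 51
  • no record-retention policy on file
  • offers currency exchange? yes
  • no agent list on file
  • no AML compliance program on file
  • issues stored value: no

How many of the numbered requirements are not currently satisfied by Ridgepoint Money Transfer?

1. agent list absent → not met
2. condition 'offers currency exchange' holds; record-retention policy absent → not met
3. suspicious-activity review 296 days ago vs limit 270 → not met
4. BSA training 27 days ago vs limit 45 → met
5. AML compliance program absent → not met
6. independent AML audit 135 days ago vs limit 90 → not met
7. condition 'issues stored value' does not hold → requirement n/a → met
Not met: 5 of 7

5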